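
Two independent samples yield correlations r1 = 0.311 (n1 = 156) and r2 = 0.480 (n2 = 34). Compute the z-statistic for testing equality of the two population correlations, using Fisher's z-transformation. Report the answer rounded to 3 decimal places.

z1 = atanh(0.311) = 0.321652,  z2 = atanh(0.480) = 0.522984
SE = √(1/(n1−3) + 1/(n2−3)) = √(1/153 + 1/31) = √(0.0065359 + 0.0322581) = √0.0387940 = 0.196962
z = (z1 − z2)/SE = (0.321652 − 0.522984) / 0.196962 = -0.201332 / 0.196962 = -1.022

-1.022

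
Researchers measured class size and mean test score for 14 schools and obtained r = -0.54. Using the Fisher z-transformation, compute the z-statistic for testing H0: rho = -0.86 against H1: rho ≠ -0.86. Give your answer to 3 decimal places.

2.286

z_r = atanh(-0.54) = -0.604156,  z_0 = atanh(-0.86) = -1.293345
SE = 1/√(n−3) = 1/√11 = 0.301511
z = (z_r − z_0)/SE = (-0.604156 − (-1.293345)) / 0.301511 = 0.689189 / 0.301511 = 2.286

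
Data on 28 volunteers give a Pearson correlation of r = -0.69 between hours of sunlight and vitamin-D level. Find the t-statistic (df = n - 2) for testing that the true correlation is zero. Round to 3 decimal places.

t = r·√(n−2) / √(1−r²) with r = -0.69, n = 28
  = -0.69·√26 / √(1 − 0.4761)
  = -0.69·5.099020 / 0.723809
  = -3.518324 / 0.723809 = -4.861

-4.861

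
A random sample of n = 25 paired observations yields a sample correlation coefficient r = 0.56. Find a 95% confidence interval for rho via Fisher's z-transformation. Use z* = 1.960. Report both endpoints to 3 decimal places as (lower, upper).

Fisher z: z_r = atanh(r) = ½·ln((1+0.56)/(1−0.56)) = 0.632833
SE(z) = 1/√(n−3) = 1/√22 = 0.213201
95% ⇒ z* = 1.960; margin = 1.960·0.213201 = 0.417874
CI on z-scale: (0.214959, 1.050707)
Back-transform: tanh(0.214959) = 0.211708, tanh(1.050707) = 0.782081

(0.212, 0.782)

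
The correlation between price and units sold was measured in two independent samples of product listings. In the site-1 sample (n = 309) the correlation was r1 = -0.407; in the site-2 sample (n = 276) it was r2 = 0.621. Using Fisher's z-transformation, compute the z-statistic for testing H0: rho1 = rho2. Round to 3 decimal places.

z1 = atanh(-0.407) = -0.432010,  z2 = atanh(0.621) = 0.726631
SE = √(1/(n1−3) + 1/(n2−3)) = √(1/306 + 1/273) = √(0.0032680 + 0.0036630) = √0.0069310 = 0.083253
z = (z1 − z2)/SE = (-0.432010 − 0.726631) / 0.083253 = -1.158641 / 0.083253 = -13.917

-13.917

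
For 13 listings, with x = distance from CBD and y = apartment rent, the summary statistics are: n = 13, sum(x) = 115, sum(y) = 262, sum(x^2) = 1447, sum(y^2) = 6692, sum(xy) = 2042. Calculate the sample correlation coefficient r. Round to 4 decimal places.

S_xy = nΣxy − ΣxΣy = 13·2042 − 115·262 = 26546 − 30130 = -3584
S_xx = nΣx² − (Σx)² = 13·1447 − 115² = 18811 − 13225 = 5586
S_yy = nΣy² − (Σy)² = 13·6692 − 262² = 86996 − 68644 = 18352
r = S_xy / √(S_xx·S_yy) = -3584 / √(5586·18352) = -3584 / √102514272 = -3584 / 10124.9332 = -0.3540

-0.3540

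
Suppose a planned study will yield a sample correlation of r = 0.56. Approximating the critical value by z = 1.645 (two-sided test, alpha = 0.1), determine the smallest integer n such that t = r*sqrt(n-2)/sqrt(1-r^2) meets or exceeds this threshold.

8

r√(n−2)/√(1−r²) ≥ 1.645  ⇔  n−2 ≥ (1.645)²·(1−r²)/r²
(1−r²)/r² = (1−0.3136)/0.3136 = 2.1888
n ≥ 2 + 2.706025·2.1888 = 2 + 5.9229 = 7.9229
⌈7.9229⌉ = 8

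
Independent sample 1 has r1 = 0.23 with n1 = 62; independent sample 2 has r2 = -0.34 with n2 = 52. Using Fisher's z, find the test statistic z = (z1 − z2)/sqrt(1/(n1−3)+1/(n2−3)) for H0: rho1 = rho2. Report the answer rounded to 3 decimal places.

Fisher z-transforms: z1 = atanh(0.23) = 0.234189, z2 = atanh(-0.34) = -0.354093; difference d = 0.588282
Var(d) = 1/59 + 1/49 = 0.0169492 + 0.0204082 = 0.0373574
z = d/√Var(d) = 0.588282 / √0.0373574 = 0.588282 / 0.193281 = 3.044

3.044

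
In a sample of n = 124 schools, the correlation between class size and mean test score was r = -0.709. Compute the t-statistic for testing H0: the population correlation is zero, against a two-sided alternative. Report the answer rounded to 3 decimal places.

-11.105

t = r·√(n−2) / √(1−r²) with r = -0.709, n = 124
  = -0.709·√122 / √(1 − 0.502681)
  = -0.709·11.045361 / 0.705208
  = -7.831161 / 0.705208 = -11.105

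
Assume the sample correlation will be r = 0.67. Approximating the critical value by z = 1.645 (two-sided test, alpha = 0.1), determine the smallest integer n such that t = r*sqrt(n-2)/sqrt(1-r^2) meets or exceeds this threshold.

6

r√(n−2)/√(1−r²) ≥ 1.645  ⇔  n−2 ≥ (1.645)²·(1−r²)/r²
(1−r²)/r² = (1−0.4489)/0.4489 = 1.2277
n ≥ 2 + 2.706025·1.2277 = 2 + 3.3222 = 5.3222
⌈5.3222⌉ = 6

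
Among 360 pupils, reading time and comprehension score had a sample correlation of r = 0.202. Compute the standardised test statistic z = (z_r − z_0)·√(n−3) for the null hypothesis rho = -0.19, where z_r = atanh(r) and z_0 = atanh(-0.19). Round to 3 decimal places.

z_r = atanh(0.202) = 0.204817,  z_0 = atanh(-0.19) = -0.192337
SE = 1/√(n−3) = 1/√357 = 0.052926
z = (z_r − z_0)/SE = (0.204817 − (-0.192337)) / 0.052926 = 0.397154 / 0.052926 = 7.504

7.504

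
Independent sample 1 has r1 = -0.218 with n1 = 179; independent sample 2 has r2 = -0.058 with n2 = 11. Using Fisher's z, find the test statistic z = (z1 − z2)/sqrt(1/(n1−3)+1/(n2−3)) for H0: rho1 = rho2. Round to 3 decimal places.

-0.452

z1 = atanh(-0.218) = -0.221555,  z2 = atanh(-0.058) = -0.058065
SE = √(1/(n1−3) + 1/(n2−3)) = √(1/176 + 1/8) = √(0.0056818 + 0.1250000) = √0.1306818 = 0.361499
z = (z1 − z2)/SE = (-0.221555 − (-0.058065)) / 0.361499 = -0.163490 / 0.361499 = -0.452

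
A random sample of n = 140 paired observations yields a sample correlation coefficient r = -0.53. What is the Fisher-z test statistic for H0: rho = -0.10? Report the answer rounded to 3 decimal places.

-5.733

Fisher z: atanh(-0.53) = -0.590145, atanh(-0.10) = -0.100335
z = (z_r − z_0)·√(n−3) = (-0.590145 − (-0.100335))·√137 = -0.489810 · 11.704700 = -5.733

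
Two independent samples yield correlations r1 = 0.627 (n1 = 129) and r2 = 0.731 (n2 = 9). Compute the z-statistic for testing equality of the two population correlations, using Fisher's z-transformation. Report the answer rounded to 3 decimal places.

-0.465

z1 = atanh(0.627) = 0.736457,  z2 = atanh(0.731) = 0.930872
SE = √(1/(n1−3) + 1/(n2−3)) = √(1/126 + 1/6) = √(0.0079365 + 0.1666667) = √0.1746032 = 0.417855
z = (z1 − z2)/SE = (0.736457 − 0.930872) / 0.417855 = -0.194415 / 0.417855 = -0.465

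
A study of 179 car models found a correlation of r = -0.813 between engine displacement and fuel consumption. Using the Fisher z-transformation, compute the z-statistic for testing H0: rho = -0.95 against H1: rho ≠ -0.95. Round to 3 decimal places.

Fisher z: atanh(-0.813) = -1.135815, atanh(-0.95) = -1.831781
z = (z_r − z_0)·√(n−3) = (-1.135815 − (-1.831781))·√176 = 0.695966 · 13.266499 = 9.233

9.233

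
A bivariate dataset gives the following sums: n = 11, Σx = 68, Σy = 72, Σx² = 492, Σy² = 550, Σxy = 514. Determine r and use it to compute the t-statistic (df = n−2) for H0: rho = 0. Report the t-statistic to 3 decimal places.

6.925

S_xy = nΣxy − ΣxΣy = 11·514 − 68·72 = 5654 − 4896 = 758
S_xx = nΣx² − (Σx)² = 11·492 − 68² = 5412 − 4624 = 788
S_yy = nΣy² − (Σy)² = 11·550 − 72² = 6050 − 5184 = 866
r = S_xy / √(S_xx·S_yy) = 758 / √(788·866) = 758 / √682408 = 758 / 826.0799 = 0.9176
t = r·√(n−2)/√(1−r²) = 0.9176·√9 / √(1−0.841990) = 2.752800 / 0.397505 = 6.925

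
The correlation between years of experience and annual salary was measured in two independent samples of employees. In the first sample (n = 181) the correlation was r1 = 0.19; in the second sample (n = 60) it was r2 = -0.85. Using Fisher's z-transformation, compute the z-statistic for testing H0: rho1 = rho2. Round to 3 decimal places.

9.518

Fisher z-transforms: z1 = atanh(0.19) = 0.192337, z2 = atanh(-0.85) = -1.256153; difference d = 1.448490
Var(d) = 1/178 + 1/57 = 0.0056180 + 0.0175439 = 0.0231619
z = d/√Var(d) = 1.448490 / √0.0231619 = 1.448490 / 0.152190 = 9.518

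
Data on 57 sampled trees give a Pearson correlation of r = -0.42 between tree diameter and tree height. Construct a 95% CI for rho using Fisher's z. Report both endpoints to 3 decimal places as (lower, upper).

z_r = atanh(-0.42) = -0.447692;  SE = 1/√(n−3) = 1/√54 = 0.136083
z-limits: -0.447692 ± 1.960·0.136083 = -0.447692 ± 0.266723 = [-0.714415, -0.180969]
ρ-limits: (tanh -0.714415, tanh -0.180969) = (-0.613, -0.179)

(-0.613, -0.179)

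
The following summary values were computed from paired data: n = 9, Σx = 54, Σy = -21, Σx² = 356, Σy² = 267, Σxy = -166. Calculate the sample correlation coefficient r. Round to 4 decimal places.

Numerator: nΣxy − (Σx)(Σy) = 9·(-166) − (54)(-21) = -360
Denominator: √[(nΣx²−(Σx)²)(nΣy²−(Σy)²)]
  nΣx²−(Σx)² = 9·356 − 2916 = 288;  nΣy²−(Σy)² = 9·267 − 441 = 1962
  √(288·1962) = √565056 = 751.7021
r = -360 / 751.7021 = -0.4789

-0.4789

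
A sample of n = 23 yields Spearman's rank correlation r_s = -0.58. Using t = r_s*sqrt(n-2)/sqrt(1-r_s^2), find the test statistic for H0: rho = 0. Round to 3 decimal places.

t = r_s·√(n−2) / √(1−r_s²) with r_s = -0.58, n = 23
  = -0.58·√21 / √(1 − 0.3364)
  = -0.58·4.582576 / 0.814616
  = -2.657894 / 0.814616 = -3.263

-3.263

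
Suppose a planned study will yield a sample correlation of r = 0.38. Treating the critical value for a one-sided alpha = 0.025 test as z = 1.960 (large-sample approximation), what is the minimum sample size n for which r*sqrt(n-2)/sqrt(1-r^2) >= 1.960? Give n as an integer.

25

Need r·√(n−2)/√(1−r²) ≥ 1.960
√(n−2) ≥ 1.960·√(1−0.1444) / 0.38 = 1.960·0.924986 / 0.38 = 4.7710
n−2 ≥ 22.7624  ⇒  n ≥ 24.7624
Smallest integer n = 25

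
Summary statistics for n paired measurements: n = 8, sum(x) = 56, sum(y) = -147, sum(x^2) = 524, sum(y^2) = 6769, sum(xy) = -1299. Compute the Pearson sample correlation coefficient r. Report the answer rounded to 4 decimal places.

-0.3685

S_xy = nΣxy − ΣxΣy = 8·(-1299) − 56·(-147) = -10392 − (-8232) = -2160
S_xx = nΣx² − (Σx)² = 8·524 − 56² = 4192 − 3136 = 1056
S_yy = nΣy² − (Σy)² = 8·6769 − (-147)² = 54152 − 21609 = 32543
r = S_xy / √(S_xx·S_yy) = -2160 / √(1056·32543) = -2160 / √34365408 = -2160 / 5862.2016 = -0.3685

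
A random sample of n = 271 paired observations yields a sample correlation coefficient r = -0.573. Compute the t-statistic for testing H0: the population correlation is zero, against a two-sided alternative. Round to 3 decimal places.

-11.467

t = r·√(n−2) / √(1−r²) with r = -0.573, n = 271
  = -0.573·√269 / √(1 − 0.328329)
  = -0.573·16.401219 / 0.819555
  = -9.397898 / 0.819555 = -11.467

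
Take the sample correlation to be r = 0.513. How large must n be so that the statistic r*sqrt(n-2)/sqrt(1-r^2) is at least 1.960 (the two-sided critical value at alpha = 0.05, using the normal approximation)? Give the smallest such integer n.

13

Need r·√(n−2)/√(1−r²) ≥ 1.960
√(n−2) ≥ 1.960·√(1−0.263169) / 0.513 = 1.960·0.858389 / 0.513 = 3.2796
n−2 ≥ 10.7558  ⇒  n ≥ 12.7558
Smallest integer n = 13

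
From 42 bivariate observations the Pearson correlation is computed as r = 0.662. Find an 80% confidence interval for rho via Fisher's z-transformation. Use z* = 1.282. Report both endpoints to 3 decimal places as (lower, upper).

(0.531, 0.762)

z_r = atanh(0.662) = 0.796366;  SE = 1/√(n−3) = 1/√39 = 0.160128
z-limits: 0.796366 ± 1.282·0.160128 = 0.796366 ± 0.205284 = [0.591082, 1.001650]
ρ-limits: (tanh 0.591082, tanh 1.001650) = (0.531, 0.762)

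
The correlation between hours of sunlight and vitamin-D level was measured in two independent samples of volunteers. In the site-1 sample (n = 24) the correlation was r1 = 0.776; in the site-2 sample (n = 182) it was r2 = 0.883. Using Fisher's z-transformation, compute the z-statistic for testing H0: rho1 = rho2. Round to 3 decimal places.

-1.535

z1 = atanh(0.776) = 1.035236,  z2 = atanh(0.883) = 1.389224
SE = √(1/(n1−3) + 1/(n2−3)) = √(1/21 + 1/179) = √(0.0476190 + 0.0055866) = √0.0532056 = 0.230663
z = (z1 − z2)/SE = (1.035236 − 1.389224) / 0.230663 = -0.353988 / 0.230663 = -1.535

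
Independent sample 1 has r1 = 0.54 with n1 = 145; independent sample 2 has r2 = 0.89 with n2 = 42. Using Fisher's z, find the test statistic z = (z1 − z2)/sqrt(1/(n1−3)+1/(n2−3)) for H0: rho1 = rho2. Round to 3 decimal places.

Fisher z-transforms: z1 = atanh(0.54) = 0.604156, z2 = atanh(0.89) = 1.421926; difference d = -0.817770
Var(d) = 1/142 + 1/39 = 0.0070423 + 0.0256410 = 0.0326833
z = d/√Var(d) = -0.817770 / √0.0326833 = -0.817770 / 0.180785 = -4.523

-4.523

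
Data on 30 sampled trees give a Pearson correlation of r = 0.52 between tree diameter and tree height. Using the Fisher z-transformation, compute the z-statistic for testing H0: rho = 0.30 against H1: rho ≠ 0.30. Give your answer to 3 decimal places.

z_r = atanh(0.52) = 0.576340,  z_0 = atanh(0.30) = 0.309520
SE = 1/√(n−3) = 1/√27 = 0.192450
z = (z_r − z_0)/SE = (0.576340 − 0.309520) / 0.192450 = 0.266820 / 0.192450 = 1.386

1.386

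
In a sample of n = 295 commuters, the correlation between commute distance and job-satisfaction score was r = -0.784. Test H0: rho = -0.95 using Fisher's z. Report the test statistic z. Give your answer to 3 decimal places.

Fisher z: atanh(-0.784) = -1.055667, atanh(-0.95) = -1.831781
z = (z_r − z_0)·√(n−3) = (-1.055667 − (-1.831781))·√292 = 0.776114 · 17.088007 = 13.262

13.262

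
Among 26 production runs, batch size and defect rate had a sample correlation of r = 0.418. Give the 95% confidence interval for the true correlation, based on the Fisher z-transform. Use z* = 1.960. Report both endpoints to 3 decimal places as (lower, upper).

Fisher z: z_r = atanh(r) = ½·ln((1+0.418)/(1−0.418)) = 0.445266
SE(z) = 1/√(n−3) = 1/√23 = 0.208514
95% ⇒ z* = 1.960; margin = 1.960·0.208514 = 0.408687
CI on z-scale: (0.036579, 0.853953)
Back-transform: tanh(0.036579) = 0.036563, tanh(0.853953) = 0.693129

(0.037, 0.693)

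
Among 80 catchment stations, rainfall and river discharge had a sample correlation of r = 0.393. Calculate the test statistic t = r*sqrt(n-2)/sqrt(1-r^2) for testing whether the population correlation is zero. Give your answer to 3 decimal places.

t = r·√(n−2) / √(1−r²) with r = 0.393, n = 80
  = 0.393·√78 / √(1 − 0.154449)
  = 0.393·8.831761 / 0.919538
  = 3.470882 / 0.919538 = 3.775

3.775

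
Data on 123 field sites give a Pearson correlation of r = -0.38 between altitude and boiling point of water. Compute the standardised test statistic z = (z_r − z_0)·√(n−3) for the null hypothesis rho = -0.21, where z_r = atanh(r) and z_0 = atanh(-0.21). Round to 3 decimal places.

z_r = atanh(-0.38) = -0.400060,  z_0 = atanh(-0.21) = -0.213171
SE = 1/√(n−3) = 1/√120 = 0.091287
z = (z_r − z_0)/SE = (-0.400060 − (-0.213171)) / 0.091287 = -0.186889 / 0.091287 = -2.047

-2.047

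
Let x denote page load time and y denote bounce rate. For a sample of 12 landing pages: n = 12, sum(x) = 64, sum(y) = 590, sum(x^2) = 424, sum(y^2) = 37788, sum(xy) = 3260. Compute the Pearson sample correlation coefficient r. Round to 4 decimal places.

Numerator: nΣxy − (Σx)(Σy) = 12·3260 − (64)(590) = 1360
Denominator: √[(nΣx²−(Σx)²)(nΣy²−(Σy)²)]
  nΣx²−(Σx)² = 12·424 − 4096 = 992;  nΣy²−(Σy)² = 12·37788 − 348100 = 105356
  √(992·105356) = √104513152 = 10223.1674
r = 1360 / 10223.1674 = 0.1330

0.1330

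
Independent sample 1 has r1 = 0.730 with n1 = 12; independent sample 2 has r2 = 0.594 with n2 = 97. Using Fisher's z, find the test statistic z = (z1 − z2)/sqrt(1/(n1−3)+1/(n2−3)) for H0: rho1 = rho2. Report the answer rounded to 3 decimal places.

0.702

Fisher z-transforms: z1 = atanh(0.730) = 0.928727, z2 = atanh(0.594) = 0.683824; difference d = 0.244903
Var(d) = 1/9 + 1/94 = 0.1111111 + 0.0106383 = 0.1217494
z = d/√Var(d) = 0.244903 / √0.1217494 = 0.244903 / 0.348926 = 0.702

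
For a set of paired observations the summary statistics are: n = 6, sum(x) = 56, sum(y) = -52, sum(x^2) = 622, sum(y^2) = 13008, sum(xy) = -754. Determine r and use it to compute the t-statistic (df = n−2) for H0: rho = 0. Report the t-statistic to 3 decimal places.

Numerator: nΣxy − (Σx)(Σy) = 6·(-754) − (56)(-52) = -1612
Denominator: √[(nΣx²−(Σx)²)(nΣy²−(Σy)²)]
  nΣx²−(Σx)² = 6·622 − 3136 = 596;  nΣy²−(Σy)² = 6·13008 − 2704 = 75344
  √(596·75344) = √44905024 = 6701.1211
r = -1612 / 6701.1211 = -0.2406
t = r·√(n−2)/√(1−r²) = -0.2406·√4 / √(1−0.057888) = -0.481200 / 0.970625 = -0.496

-0.496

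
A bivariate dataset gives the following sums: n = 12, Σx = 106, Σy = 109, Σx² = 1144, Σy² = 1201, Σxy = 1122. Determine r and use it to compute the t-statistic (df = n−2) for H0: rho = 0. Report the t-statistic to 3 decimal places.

Numerator: nΣxy − (Σx)(Σy) = 12·1122 − (106)(109) = 1910
Denominator: √[(nΣx²−(Σx)²)(nΣy²−(Σy)²)]
  nΣx²−(Σx)² = 12·1144 − 11236 = 2492;  nΣy²−(Σy)² = 12·1201 − 11881 = 2531
  √(2492·2531) = √6307252 = 2511.4243
r = 1910 / 2511.4243 = 0.7605
t = r·√(n−2)/√(1−r²) = 0.7605·√10 / √(1−0.578360) = 2.404912 / 0.649338 = 3.704

3.704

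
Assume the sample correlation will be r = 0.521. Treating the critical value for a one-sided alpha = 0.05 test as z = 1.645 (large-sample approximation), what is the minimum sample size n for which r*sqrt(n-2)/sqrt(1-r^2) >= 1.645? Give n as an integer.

Need r·√(n−2)/√(1−r²) ≥ 1.645
√(n−2) ≥ 1.645·√(1−0.271441) / 0.521 = 1.645·0.853557 / 0.521 = 2.6950
n−2 ≥ 7.2630  ⇒  n ≥ 9.2630
Smallest integer n = 10

10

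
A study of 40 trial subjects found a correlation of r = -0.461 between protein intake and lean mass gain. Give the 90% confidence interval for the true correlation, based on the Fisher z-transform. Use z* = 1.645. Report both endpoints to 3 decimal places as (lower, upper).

Fisher z: z_r = atanh(r) = ½·ln((1+(-0.461))/(1−(-0.461))) = -0.498580
SE(z) = 1/√(n−3) = 1/√37 = 0.164399
90% ⇒ z* = 1.645; margin = 1.645·0.164399 = 0.270436
CI on z-scale: (-0.769016, -0.228144)
Back-transform: tanh(-0.769016) = -0.646357, tanh(-0.228144) = -0.224266

(-0.646, -0.224)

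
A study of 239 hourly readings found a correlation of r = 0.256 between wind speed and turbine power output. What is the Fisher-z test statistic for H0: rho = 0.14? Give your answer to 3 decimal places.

z_r = atanh(0.256) = 0.261823,  z_0 = atanh(0.14) = 0.140926
SE = 1/√(n−3) = 1/√236 = 0.065094
z = (z_r − z_0)/SE = (0.261823 − 0.140926) / 0.065094 = 0.120897 / 0.065094 = 1.857

1.857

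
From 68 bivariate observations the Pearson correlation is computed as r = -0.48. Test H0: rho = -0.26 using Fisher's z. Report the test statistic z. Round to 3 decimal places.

z_r = atanh(-0.48) = -0.522984,  z_0 = atanh(-0.26) = -0.266108
SE = 1/√(n−3) = 1/√65 = 0.124035
z = (z_r − z_0)/SE = (-0.522984 − (-0.266108)) / 0.124035 = -0.256876 / 0.124035 = -2.071

-2.071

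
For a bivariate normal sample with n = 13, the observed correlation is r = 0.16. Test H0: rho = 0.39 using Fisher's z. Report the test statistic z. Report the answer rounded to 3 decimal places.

z_r = atanh(0.16) = 0.161387,  z_0 = atanh(0.39) = 0.411800
SE = 1/√(n−3) = 1/√10 = 0.316228
z = (z_r − z_0)/SE = (0.161387 − 0.411800) / 0.316228 = -0.250413 / 0.316228 = -0.792

-0.792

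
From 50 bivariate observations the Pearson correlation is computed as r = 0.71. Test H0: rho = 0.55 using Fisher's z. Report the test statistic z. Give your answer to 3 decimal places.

z_r = atanh(0.71) = 0.887184,  z_0 = atanh(0.55) = 0.618381
SE = 1/√(n−3) = 1/√47 = 0.145865
z = (z_r − z_0)/SE = (0.887184 − 0.618381) / 0.145865 = 0.268803 / 0.145865 = 1.843

1.843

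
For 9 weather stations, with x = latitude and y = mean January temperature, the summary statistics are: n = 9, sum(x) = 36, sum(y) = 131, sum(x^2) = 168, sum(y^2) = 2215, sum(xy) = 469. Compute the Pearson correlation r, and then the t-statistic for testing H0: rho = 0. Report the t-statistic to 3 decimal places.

Numerator: nΣxy − (Σx)(Σy) = 9·469 − (36)(131) = -495
Denominator: √[(nΣx²−(Σx)²)(nΣy²−(Σy)²)]
  nΣx²−(Σx)² = 9·168 − 1296 = 216;  nΣy²−(Σy)² = 9·2215 − 17161 = 2774
  √(216·2774) = √599184 = 774.0698
r = -495 / 774.0698 = -0.6395
t = r·√(n−2)/√(1−r²) = -0.6395·√7 / √(1−0.408960) = -1.691958 / 0.768791 = -2.201

-2.201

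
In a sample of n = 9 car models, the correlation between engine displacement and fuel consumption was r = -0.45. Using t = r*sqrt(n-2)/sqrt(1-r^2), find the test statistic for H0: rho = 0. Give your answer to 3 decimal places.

-1.333

1 − r² = 1 − 0.2025 = 0.7975;  √(1−r²) = 0.893029
√(n−2) = √7 = 2.645751
t = r·√(n−2)/√(1−r²) = -0.45 · 2.645751 / 0.893029 = -1.333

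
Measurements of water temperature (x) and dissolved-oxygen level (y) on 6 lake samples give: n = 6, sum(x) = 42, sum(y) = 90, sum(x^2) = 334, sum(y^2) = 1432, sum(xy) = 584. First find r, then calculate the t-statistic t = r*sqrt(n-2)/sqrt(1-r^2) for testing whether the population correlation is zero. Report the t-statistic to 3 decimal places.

S_xy = nΣxy − ΣxΣy = 6·584 − 42·90 = 3504 − 3780 = -276
S_xx = nΣx² − (Σx)² = 6·334 − 42² = 2004 − 1764 = 240
S_yy = nΣy² − (Σy)² = 6·1432 − 90² = 8592 − 8100 = 492
r = S_xy / √(S_xx·S_yy) = -276 / √(240·492) = -276 / √118080 = -276 / 343.6277 = -0.8032
t = r·√(n−2)/√(1−r²) = -0.8032·√4 / √(1−0.645130) = -1.606400 / 0.595710 = -2.697

-2.697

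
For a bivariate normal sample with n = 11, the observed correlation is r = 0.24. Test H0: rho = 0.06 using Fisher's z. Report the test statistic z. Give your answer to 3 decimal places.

0.522

Fisher z: atanh(0.24) = 0.244774, atanh(0.06) = 0.060072
z = (z_r − z_0)·√(n−3) = (0.244774 − 0.060072)·√8 = 0.184702 · 2.828427 = 0.522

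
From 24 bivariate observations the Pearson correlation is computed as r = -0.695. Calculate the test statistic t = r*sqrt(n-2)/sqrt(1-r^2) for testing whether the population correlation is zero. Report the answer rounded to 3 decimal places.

-4.534

1 − r² = 1 − 0.483025 = 0.516975;  √(1−r²) = 0.719010
√(n−2) = √22 = 4.690416
t = r·√(n−2)/√(1−r²) = -0.695 · 4.690416 / 0.719010 = -4.534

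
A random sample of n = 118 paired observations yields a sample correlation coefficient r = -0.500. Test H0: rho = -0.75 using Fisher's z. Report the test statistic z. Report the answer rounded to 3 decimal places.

4.543

z_r = atanh(-0.500) = -0.549306,  z_0 = atanh(-0.75) = -0.972955
SE = 1/√(n−3) = 1/√115 = 0.093250
z = (z_r − z_0)/SE = (-0.549306 − (-0.972955)) / 0.093250 = 0.423649 / 0.093250 = 4.543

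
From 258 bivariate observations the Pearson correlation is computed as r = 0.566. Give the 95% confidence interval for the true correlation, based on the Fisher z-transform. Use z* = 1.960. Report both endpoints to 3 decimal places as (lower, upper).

Fisher z: z_r = atanh(r) = ½·ln((1+0.566)/(1−0.566)) = 0.641618
SE(z) = 1/√(n−3) = 1/√255 = 0.062622
95% ⇒ z* = 1.960; margin = 1.960·0.062622 = 0.122739
CI on z-scale: (0.518879, 0.764357)
Back-transform: tanh(0.518879) = 0.476834, tanh(0.764357) = 0.643636

(0.477, 0.644)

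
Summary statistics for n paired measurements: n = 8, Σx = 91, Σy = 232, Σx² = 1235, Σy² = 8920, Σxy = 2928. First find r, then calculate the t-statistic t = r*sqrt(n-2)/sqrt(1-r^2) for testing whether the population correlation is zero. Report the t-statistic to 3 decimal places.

Numerator: nΣxy − (Σx)(Σy) = 8·2928 − (91)(232) = 2312
Denominator: √[(nΣx²−(Σx)²)(nΣy²−(Σy)²)]
  nΣx²−(Σx)² = 8·1235 − 8281 = 1599;  nΣy²−(Σy)² = 8·8920 − 53824 = 17536
  √(1599·17536) = √28040064 = 5295.2870
r = 2312 / 5295.2870 = 0.4366
t = r·√(n−2)/√(1−r²) = 0.4366·√6 / √(1−0.190620) = 1.069447 / 0.899655 = 1.189

1.189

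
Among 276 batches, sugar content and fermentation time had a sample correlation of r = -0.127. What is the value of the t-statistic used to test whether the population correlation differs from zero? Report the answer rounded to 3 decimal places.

t = r·√(n−2) / √(1−r²) with r = -0.127, n = 276
  = -0.127·√274 / √(1 − 0.016129)
  = -0.127·16.552945 / 0.991903
  = -2.102224 / 0.991903 = -2.119

-2.119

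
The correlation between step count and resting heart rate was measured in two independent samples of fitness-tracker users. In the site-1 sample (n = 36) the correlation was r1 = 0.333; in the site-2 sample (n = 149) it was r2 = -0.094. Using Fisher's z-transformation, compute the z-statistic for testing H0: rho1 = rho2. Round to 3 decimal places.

2.285

z1 = atanh(0.333) = 0.346199,  z2 = atanh(-0.094) = -0.094278
SE = √(1/(n1−3) + 1/(n2−3)) = √(1/33 + 1/146) = √(0.0303030 + 0.0068493) = √0.0371523 = 0.192749
z = (z1 − z2)/SE = (0.346199 − (-0.094278)) / 0.192749 = 0.440477 / 0.192749 = 2.285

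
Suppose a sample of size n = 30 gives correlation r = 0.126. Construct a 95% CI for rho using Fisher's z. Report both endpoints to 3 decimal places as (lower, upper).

(-0.245, 0.465)

z_r = atanh(0.126) = 0.126673;  SE = 1/√(n−3) = 1/√27 = 0.192450
z-limits: 0.126673 ± 1.960·0.192450 = 0.126673 ± 0.377202 = [-0.250529, 0.503875]
ρ-limits: (tanh -0.250529, tanh 0.503875) = (-0.245, 0.465)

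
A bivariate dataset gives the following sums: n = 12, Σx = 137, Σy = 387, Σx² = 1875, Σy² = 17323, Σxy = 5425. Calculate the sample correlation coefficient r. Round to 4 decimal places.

S_xy = nΣxy − ΣxΣy = 12·5425 − 137·387 = 65100 − 53019 = 12081
S_xx = nΣx² − (Σx)² = 12·1875 − 137² = 22500 − 18769 = 3731
S_yy = nΣy² − (Σy)² = 12·17323 − 387² = 207876 − 149769 = 58107
r = S_xy / √(S_xx·S_yy) = 12081 / √(3731·58107) = 12081 / √216797217 = 12081 / 14724.0354 = 0.8205

0.8205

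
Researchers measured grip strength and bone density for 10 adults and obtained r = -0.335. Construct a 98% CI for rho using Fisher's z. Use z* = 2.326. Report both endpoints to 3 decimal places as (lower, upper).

(-0.842, 0.486)

Fisher z: z_r = atanh(r) = ½·ln((1+(-0.335))/(1−(-0.335))) = -0.348450
SE(z) = 1/√(n−3) = 1/√7 = 0.377964
98% ⇒ z* = 2.326; margin = 2.326·0.377964 = 0.879144
CI on z-scale: (-1.227594, 0.530694)
Back-transform: tanh(-1.227594) = -0.841880, tanh(0.530694) = 0.485911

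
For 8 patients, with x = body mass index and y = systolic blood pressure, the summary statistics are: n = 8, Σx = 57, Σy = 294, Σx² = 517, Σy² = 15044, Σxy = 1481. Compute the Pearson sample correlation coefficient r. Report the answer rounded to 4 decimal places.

-0.8952

Numerator: nΣxy − (Σx)(Σy) = 8·1481 − (57)(294) = -4910
Denominator: √[(nΣx²−(Σx)²)(nΣy²−(Σy)²)]
  nΣx²−(Σx)² = 8·517 − 3249 = 887;  nΣy²−(Σy)² = 8·15044 − 86436 = 33916
  √(887·33916) = √30083492 = 5484.8420
r = -4910 / 5484.8420 = -0.8952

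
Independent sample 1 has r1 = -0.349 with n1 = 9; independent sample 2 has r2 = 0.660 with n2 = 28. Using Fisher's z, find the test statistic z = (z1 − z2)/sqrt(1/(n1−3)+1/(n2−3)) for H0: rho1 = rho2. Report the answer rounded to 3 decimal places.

Fisher z-transforms: z1 = atanh(-0.349) = -0.364305, z2 = atanh(0.660) = 0.792814; difference d = -1.157119
Var(d) = 1/6 + 1/25 = 0.1666667 + 0.0400000 = 0.2066667
z = d/√Var(d) = -1.157119 / √0.2066667 = -1.157119 / 0.454606 = -2.545

-2.545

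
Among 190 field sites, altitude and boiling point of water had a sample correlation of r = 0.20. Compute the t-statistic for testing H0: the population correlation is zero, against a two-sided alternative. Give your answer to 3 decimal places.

t = r·√(n−2) / √(1−r²) with r = 0.20, n = 190
  = 0.20·√188 / √(1 − 0.0400)
  = 0.20·13.711309 / 0.979796
  = 2.742262 / 0.979796 = 2.799

2.799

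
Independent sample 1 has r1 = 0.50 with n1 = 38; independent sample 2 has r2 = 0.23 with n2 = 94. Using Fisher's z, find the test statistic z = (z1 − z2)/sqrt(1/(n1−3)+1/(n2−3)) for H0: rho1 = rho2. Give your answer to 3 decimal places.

1.584

Fisher z-transforms: z1 = atanh(0.50) = 0.549306, z2 = atanh(0.23) = 0.234189; difference d = 0.315117
Var(d) = 1/35 + 1/91 = 0.0285714 + 0.0109890 = 0.0395604
z = d/√Var(d) = 0.315117 / √0.0395604 = 0.315117 / 0.198898 = 1.584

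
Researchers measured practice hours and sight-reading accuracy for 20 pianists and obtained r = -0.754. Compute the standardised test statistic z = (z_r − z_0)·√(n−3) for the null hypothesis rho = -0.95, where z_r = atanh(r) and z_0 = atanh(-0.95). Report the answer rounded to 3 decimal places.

Fisher z: atanh(-0.754) = -0.982161, atanh(-0.95) = -1.831781
z = (z_r − z_0)·√(n−3) = (-0.982161 − (-1.831781))·√17 = 0.849620 · 4.123106 = 3.503

3.503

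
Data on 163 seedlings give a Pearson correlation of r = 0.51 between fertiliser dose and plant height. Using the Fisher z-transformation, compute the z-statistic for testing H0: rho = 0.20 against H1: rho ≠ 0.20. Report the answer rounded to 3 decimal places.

4.554

z_r = atanh(0.51) = 0.562730,  z_0 = atanh(0.20) = 0.202733
SE = 1/√(n−3) = 1/√160 = 0.079057
z = (z_r − z_0)/SE = (0.562730 − 0.202733) / 0.079057 = 0.359997 / 0.079057 = 4.554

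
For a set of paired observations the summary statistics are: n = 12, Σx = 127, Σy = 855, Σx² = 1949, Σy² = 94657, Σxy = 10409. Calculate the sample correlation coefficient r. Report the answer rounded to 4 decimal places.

0.3011

S_xy = nΣxy − ΣxΣy = 12·10409 − 127·855 = 124908 − 108585 = 16323
S_xx = nΣx² − (Σx)² = 12·1949 − 127² = 23388 − 16129 = 7259
S_yy = nΣy² − (Σy)² = 12·94657 − 855² = 1135884 − 731025 = 404859
r = S_xy / √(S_xx·S_yy) = 16323 / √(7259·404859) = 16323 / √2938871481 = 16323 / 54211.3593 = 0.3011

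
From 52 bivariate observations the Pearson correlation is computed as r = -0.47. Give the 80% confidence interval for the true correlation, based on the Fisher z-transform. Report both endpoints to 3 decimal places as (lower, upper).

(-0.600, -0.316)

z_r = atanh(-0.47) = -0.510070;  SE = 1/√(n−3) = 1/√49 = 0.142857
z-limits: -0.510070 ± 1.282·0.142857 = -0.510070 ± 0.183143 = [-0.693213, -0.326927]
ρ-limits: (tanh -0.693213, tanh -0.326927) = (-0.600, -0.316)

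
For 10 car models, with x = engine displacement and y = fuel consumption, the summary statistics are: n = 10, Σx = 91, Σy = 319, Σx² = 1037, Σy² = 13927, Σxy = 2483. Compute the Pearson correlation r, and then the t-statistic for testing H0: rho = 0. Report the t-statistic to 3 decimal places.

-1.524

Numerator: nΣxy − (Σx)(Σy) = 10·2483 − (91)(319) = -4199
Denominator: √[(nΣx²−(Σx)²)(nΣy²−(Σy)²)]
  nΣx²−(Σx)² = 10·1037 − 8281 = 2089;  nΣy²−(Σy)² = 10·13927 − 101761 = 37509
  √(2089·37509) = √78356301 = 8851.9095
r = -4199 / 8851.9095 = -0.4744
t = r·√(n−2)/√(1−r²) = -0.4744·√8 / √(1−0.225055) = -1.341806 / 0.880310 = -1.524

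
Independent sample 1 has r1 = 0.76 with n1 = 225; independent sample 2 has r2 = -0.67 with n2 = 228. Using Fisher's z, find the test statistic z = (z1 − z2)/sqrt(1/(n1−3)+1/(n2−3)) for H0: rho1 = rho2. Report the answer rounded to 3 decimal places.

19.101

z1 = atanh(0.76) = 0.996215,  z2 = atanh(-0.67) = -0.810743
SE = √(1/(n1−3) + 1/(n2−3)) = √(1/222 + 1/225) = √(0.0045045 + 0.0044444) = √0.0089489 = 0.094599
z = (z1 − z2)/SE = (0.996215 − (-0.810743)) / 0.094599 = 1.806958 / 0.094599 = 19.101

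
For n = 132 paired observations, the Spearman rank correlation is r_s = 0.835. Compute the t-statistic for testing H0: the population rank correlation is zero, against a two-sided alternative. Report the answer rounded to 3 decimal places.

17.302

t = r_s·√(n−2) / √(1−r_s²) with r_s = 0.835, n = 132
  = 0.835·√130 / √(1 − 0.697225)
  = 0.835·11.401754 / 0.550250
  = 9.520465 / 0.550250 = 17.302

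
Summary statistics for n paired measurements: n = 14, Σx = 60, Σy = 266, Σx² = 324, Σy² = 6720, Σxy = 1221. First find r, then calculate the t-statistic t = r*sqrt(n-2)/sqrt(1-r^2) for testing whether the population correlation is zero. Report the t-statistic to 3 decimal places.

0.867

Numerator: nΣxy − (Σx)(Σy) = 14·1221 − (60)(266) = 1134
Denominator: √[(nΣx²−(Σx)²)(nΣy²−(Σy)²)]
  nΣx²−(Σx)² = 14·324 − 3600 = 936;  nΣy²−(Σy)² = 14·6720 − 70756 = 23324
  √(936·23324) = √21831264 = 4672.3938
r = 1134 / 4672.3938 = 0.2427
t = r·√(n−2)/√(1−r²) = 0.2427·√12 / √(1−0.058903) = 0.840737 / 0.970102 = 0.867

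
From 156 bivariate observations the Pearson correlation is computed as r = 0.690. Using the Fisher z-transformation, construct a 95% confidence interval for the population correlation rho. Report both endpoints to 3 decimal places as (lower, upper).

(0.598, 0.764)

z_r = atanh(0.690) = 0.847956;  SE = 1/√(n−3) = 1/√153 = 0.080845
z-limits: 0.847956 ± 1.960·0.080845 = 0.847956 ± 0.158456 = [0.689500, 1.006412]
ρ-limits: (tanh 0.689500, tanh 1.006412) = (0.598, 0.764)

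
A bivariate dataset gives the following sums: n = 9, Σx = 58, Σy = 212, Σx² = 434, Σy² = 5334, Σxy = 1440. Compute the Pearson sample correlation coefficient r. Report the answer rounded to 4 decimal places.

S_xy = nΣxy − ΣxΣy = 9·1440 − 58·212 = 12960 − 12296 = 664
S_xx = nΣx² − (Σx)² = 9·434 − 58² = 3906 − 3364 = 542
S_yy = nΣy² − (Σy)² = 9·5334 − 212² = 48006 − 44944 = 3062
r = S_xy / √(S_xx·S_yy) = 664 / √(542·3062) = 664 / √1659604 = 664 / 1288.2562 = 0.5154

0.5154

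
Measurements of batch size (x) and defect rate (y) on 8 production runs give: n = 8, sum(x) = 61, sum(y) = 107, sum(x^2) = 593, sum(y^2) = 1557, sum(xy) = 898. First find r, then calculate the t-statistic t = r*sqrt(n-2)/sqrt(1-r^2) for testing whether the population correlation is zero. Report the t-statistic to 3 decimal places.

S_xy = nΣxy − ΣxΣy = 8·898 − 61·107 = 7184 − 6527 = 657
S_xx = nΣx² − (Σx)² = 8·593 − 61² = 4744 − 3721 = 1023
S_yy = nΣy² − (Σy)² = 8·1557 − 107² = 12456 − 11449 = 1007
r = S_xy / √(S_xx·S_yy) = 657 / √(1023·1007) = 657 / √1030161 = 657 / 1014.9685 = 0.6473
t = r·√(n−2)/√(1−r²) = 0.6473·√6 / √(1−0.418997) = 1.585555 / 0.762236 = 2.080

2.080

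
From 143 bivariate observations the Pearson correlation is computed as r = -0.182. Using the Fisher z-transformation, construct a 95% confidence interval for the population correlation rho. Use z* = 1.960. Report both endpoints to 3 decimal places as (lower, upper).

z_r = atanh(-0.182) = -0.184050;  SE = 1/√(n−3) = 1/√140 = 0.084515
z-limits: -0.184050 ± 1.960·0.084515 = -0.184050 ± 0.165649 = [-0.349699, -0.018401]
ρ-limits: (tanh -0.349699, tanh -0.018401) = (-0.336, -0.018)

(-0.336, -0.018)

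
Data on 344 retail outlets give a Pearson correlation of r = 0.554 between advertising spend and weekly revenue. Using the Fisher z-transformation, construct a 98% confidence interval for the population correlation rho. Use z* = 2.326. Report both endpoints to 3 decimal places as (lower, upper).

z_r = atanh(0.554) = 0.624134;  SE = 1/√(n−3) = 1/√341 = 0.054153
z-limits: 0.624134 ± 2.326·0.054153 = 0.624134 ± 0.125960 = [0.498174, 0.750094]
ρ-limits: (tanh 0.498174, tanh 0.750094) = (0.461, 0.635)

(0.461, 0.635)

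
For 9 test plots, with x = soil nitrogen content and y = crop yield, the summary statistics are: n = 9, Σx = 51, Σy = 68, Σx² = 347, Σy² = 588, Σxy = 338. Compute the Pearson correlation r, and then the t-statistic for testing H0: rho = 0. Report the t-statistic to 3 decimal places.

-2.756

Numerator: nΣxy − (Σx)(Σy) = 9·338 − (51)(68) = -426
Denominator: √[(nΣx²−(Σx)²)(nΣy²−(Σy)²)]
  nΣx²−(Σx)² = 9·347 − 2601 = 522;  nΣy²−(Σy)² = 9·588 − 4624 = 668
  √(522·668) = √348696 = 590.5049
r = -426 / 590.5049 = -0.7214
t = r·√(n−2)/√(1−r²) = -0.7214·√7 / √(1−0.520418) = -1.908645 / 0.692519 = -2.756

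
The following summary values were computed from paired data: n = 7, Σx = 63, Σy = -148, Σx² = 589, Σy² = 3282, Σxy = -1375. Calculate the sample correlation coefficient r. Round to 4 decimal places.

-0.7415

Numerator: nΣxy − (Σx)(Σy) = 7·(-1375) − (63)(-148) = -301
Denominator: √[(nΣx²−(Σx)²)(nΣy²−(Σy)²)]
  nΣx²−(Σx)² = 7·589 − 3969 = 154;  nΣy²−(Σy)² = 7·3282 − 21904 = 1070
  √(154·1070) = √164780 = 405.9310
r = -301 / 405.9310 = -0.7415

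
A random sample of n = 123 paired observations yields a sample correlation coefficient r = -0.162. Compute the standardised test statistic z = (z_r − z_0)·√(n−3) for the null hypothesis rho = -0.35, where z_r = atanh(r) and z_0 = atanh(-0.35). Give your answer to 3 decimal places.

Fisher z: atanh(-0.162) = -0.163440, atanh(-0.35) = -0.365444
z = (z_r − z_0)·√(n−3) = (-0.163440 − (-0.365444))·√120 = 0.202004 · 10.954451 = 2.213

2.213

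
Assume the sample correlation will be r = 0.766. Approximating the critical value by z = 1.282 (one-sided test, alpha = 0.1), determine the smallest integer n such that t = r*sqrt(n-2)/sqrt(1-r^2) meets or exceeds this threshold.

r√(n−2)/√(1−r²) ≥ 1.282  ⇔  n−2 ≥ (1.282)²·(1−r²)/r²
(1−r²)/r² = (1−0.586756)/0.586756 = 0.7043
n ≥ 2 + 1.643524·0.7043 = 2 + 1.1575 = 3.1575
⌈3.1575⌉ = 4

4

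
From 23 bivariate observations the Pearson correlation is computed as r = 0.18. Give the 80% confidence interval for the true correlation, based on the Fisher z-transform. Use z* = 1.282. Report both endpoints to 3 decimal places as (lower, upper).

(-0.104, 0.437)

z_r = atanh(0.18) = 0.181983;  SE = 1/√(n−3) = 1/√20 = 0.223607
z-limits: 0.181983 ± 1.282·0.223607 = 0.181983 ± 0.286664 = [-0.104681, 0.468647]
ρ-limits: (tanh -0.104681, tanh 0.468647) = (-0.104, 0.437)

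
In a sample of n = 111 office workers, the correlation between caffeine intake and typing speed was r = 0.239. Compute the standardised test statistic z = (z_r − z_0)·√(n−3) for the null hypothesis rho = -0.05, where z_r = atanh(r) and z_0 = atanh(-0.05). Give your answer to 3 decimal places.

3.053

z_r = atanh(0.239) = 0.243713,  z_0 = atanh(-0.05) = -0.050042
SE = 1/√(n−3) = 1/√108 = 0.096225
z = (z_r − z_0)/SE = (0.243713 − (-0.050042)) / 0.096225 = 0.293755 / 0.096225 = 3.053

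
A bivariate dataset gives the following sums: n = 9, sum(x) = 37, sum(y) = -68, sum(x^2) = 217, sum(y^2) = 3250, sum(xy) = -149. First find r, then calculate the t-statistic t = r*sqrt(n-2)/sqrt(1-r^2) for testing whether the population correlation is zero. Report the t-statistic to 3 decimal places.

Numerator: nΣxy − (Σx)(Σy) = 9·(-149) − (37)(-68) = 1175
Denominator: √[(nΣx²−(Σx)²)(nΣy²−(Σy)²)]
  nΣx²−(Σx)² = 9·217 − 1369 = 584;  nΣy²−(Σy)² = 9·3250 − 4624 = 24626
  √(584·24626) = √14381584 = 3792.3059
r = 1175 / 3792.3059 = 0.3098
t = r·√(n−2)/√(1−r²) = 0.3098·√7 / √(1−0.095976) = 0.819654 / 0.950802 = 0.862

0.862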